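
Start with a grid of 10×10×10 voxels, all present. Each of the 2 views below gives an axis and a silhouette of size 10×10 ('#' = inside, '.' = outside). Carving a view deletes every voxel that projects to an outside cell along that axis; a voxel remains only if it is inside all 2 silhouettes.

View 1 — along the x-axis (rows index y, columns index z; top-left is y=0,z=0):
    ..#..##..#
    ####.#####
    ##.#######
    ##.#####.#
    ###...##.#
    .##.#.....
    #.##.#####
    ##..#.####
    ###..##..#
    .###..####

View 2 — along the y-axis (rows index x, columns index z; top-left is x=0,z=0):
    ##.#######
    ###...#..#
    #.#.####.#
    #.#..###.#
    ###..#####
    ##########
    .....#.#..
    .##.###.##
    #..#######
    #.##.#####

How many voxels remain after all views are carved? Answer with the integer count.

remaining voxels: 487

initial block: 10^3 = 1000
carve view 1 (along x, YZ-mask fill 67/100): 670 voxels remain
carve view 2 (along y, XZ-mask fill 70/100): 487 voxels remain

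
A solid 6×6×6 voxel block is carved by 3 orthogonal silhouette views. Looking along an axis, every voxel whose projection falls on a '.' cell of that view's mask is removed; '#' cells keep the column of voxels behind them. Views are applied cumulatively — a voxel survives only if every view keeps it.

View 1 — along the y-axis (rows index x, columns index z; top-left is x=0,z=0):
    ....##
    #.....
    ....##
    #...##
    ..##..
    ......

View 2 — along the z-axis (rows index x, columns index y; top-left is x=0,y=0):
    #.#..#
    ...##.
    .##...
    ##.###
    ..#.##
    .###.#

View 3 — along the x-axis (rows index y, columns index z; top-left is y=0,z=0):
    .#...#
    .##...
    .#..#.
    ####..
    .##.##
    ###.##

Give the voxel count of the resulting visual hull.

voxel count = 15

full grid |V| = 216
V1 y: intersect with XZ mask (10 set) -- 60 left
V2 z: intersect with XY mask (19 set) -- 33 left
V3 x: intersect with YZ mask (19 set) -- 15 left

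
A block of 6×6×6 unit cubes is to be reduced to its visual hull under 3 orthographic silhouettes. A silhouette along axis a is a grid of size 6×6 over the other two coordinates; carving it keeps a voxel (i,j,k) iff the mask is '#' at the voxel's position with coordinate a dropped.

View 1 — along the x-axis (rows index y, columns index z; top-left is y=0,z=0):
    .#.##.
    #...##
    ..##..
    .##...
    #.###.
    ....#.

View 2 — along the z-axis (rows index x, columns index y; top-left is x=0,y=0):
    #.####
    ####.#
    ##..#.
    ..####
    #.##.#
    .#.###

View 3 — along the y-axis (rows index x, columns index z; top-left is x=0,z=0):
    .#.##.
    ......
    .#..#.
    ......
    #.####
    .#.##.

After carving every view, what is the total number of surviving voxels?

remaining voxels: 23

before carving: 216 voxels (6×6×6)
after view 1 [x-axis, 15 of 36 cells solid] → remaining = 90
after view 2 [z-axis, 25 of 36 cells solid] → remaining = 60
after view 3 [y-axis, 13 of 36 cells solid] → remaining = 23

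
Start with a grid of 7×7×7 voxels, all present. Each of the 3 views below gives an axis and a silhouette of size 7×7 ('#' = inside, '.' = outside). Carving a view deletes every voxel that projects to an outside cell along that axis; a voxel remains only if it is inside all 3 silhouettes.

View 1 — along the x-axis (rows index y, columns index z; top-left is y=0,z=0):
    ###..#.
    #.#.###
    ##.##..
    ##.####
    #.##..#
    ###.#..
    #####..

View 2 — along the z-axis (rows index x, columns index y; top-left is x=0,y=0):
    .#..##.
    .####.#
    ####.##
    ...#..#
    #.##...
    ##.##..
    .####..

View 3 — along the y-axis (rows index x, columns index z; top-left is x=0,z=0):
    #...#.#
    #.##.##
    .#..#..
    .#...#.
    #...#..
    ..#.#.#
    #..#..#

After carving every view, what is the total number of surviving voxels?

start: 7×7×7 = 343 voxels
carve view 1 (along x, YZ-mask fill 32/49): 224 voxels remain
carve view 2 (along z, XY-mask fill 27/49): 128 voxels remain
carve view 3 (along y, XZ-mask fill 20/49): 60 voxels remain

60 voxels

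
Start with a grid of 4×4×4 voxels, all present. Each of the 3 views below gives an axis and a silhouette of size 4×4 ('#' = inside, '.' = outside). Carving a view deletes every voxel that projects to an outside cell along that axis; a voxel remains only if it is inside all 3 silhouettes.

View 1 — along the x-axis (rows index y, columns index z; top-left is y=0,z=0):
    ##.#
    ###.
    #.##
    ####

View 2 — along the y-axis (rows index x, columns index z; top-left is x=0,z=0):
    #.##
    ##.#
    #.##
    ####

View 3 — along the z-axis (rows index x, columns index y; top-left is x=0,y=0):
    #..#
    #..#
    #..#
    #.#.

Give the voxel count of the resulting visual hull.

before carving: 64 voxels (4×4×4)
  1. axis=0 (YZ plane), |mask|=13  ⇒  voxels=52
  2. axis=1 (XZ plane), |mask|=13  ⇒  voxels=43
  3. axis=2 (XY plane), |mask|=8  ⇒  voxels=22

22 voxels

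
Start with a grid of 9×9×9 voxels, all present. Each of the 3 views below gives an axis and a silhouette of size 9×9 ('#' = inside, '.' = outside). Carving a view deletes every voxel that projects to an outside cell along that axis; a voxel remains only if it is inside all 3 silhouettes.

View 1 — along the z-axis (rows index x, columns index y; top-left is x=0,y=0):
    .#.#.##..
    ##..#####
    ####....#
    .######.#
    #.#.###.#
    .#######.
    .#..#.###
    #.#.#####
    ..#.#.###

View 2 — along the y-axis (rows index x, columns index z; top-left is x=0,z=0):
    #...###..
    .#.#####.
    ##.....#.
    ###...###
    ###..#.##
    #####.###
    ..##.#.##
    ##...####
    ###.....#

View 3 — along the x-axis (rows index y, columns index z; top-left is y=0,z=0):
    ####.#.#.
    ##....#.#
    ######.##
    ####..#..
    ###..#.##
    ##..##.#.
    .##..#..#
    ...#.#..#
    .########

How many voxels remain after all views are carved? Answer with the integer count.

voxel count = 191

start: 9×9×9 = 729 voxels
after view 1 [z-axis, 53 of 81 cells solid] → remaining = 477
after view 2 [y-axis, 48 of 81 cells solid] → remaining = 294
after view 3 [x-axis, 49 of 81 cells solid] → remaining = 191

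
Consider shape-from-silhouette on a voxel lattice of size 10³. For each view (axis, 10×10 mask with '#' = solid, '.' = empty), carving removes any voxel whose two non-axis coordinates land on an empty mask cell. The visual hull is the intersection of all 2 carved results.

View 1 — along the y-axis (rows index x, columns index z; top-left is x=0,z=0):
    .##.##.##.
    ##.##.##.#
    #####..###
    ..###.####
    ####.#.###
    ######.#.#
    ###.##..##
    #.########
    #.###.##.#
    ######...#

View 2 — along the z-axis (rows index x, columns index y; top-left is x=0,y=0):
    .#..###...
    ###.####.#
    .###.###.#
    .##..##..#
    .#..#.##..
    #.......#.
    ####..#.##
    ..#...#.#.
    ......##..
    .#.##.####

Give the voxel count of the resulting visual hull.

full grid |V| = 1000
carve view 1 (along y, XZ-mask fill 74/100): 740 voxels remain
carve view 2 (along z, XY-mask fill 49/100): 358 voxels remain

|visual hull| = 358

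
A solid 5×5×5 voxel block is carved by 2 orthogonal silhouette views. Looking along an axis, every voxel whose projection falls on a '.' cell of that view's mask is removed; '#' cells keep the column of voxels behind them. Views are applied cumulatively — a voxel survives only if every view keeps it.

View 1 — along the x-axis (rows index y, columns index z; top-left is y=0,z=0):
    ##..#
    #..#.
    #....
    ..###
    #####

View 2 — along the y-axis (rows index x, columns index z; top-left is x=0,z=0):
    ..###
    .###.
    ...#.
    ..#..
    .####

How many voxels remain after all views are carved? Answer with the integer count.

remaining voxels: 30

full grid |V| = 125
carve view 1 (along x, YZ-mask fill 14/25): 70 voxels remain
carve view 2 (along y, XZ-mask fill 12/25): 30 voxels remain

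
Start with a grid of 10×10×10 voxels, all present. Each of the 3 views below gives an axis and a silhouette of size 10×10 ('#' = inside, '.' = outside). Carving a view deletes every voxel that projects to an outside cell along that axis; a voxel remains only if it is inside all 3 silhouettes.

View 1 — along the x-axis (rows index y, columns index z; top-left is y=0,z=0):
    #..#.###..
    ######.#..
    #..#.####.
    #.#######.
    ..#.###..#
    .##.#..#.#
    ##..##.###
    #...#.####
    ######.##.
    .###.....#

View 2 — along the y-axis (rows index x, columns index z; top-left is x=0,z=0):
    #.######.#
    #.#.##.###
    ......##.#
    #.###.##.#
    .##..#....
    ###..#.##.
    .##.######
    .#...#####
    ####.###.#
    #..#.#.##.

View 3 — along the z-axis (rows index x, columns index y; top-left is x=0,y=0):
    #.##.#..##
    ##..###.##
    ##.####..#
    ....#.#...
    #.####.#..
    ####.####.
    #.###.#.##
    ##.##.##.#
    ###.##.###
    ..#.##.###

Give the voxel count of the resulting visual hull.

233 voxels

start: 10×10×10 = 1000 voxels
[1] x-view keeps 61 columns → grid now 610
[2] y-view keeps 61 columns → grid now 379
[3] z-view keeps 64 columns → grid now 233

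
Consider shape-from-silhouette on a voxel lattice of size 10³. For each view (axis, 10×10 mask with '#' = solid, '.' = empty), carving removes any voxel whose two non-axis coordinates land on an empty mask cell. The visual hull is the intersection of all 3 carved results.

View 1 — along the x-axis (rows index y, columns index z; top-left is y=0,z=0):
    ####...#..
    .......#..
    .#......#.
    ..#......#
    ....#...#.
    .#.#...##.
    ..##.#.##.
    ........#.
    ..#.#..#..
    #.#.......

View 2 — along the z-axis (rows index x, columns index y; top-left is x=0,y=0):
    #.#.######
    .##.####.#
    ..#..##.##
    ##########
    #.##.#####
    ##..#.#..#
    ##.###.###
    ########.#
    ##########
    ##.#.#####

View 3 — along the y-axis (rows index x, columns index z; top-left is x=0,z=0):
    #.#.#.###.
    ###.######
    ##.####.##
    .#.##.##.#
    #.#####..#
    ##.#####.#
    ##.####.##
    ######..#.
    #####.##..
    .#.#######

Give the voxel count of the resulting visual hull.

|visual hull| = 146

start: 10×10×10 = 1000 voxels
step 1: project along x, AND mask (27/100) → |grid| = 270
step 2: project along z, AND mask (78/100) → |grid| = 217
step 3: project along y, AND mask (74/100) → |grid| = 146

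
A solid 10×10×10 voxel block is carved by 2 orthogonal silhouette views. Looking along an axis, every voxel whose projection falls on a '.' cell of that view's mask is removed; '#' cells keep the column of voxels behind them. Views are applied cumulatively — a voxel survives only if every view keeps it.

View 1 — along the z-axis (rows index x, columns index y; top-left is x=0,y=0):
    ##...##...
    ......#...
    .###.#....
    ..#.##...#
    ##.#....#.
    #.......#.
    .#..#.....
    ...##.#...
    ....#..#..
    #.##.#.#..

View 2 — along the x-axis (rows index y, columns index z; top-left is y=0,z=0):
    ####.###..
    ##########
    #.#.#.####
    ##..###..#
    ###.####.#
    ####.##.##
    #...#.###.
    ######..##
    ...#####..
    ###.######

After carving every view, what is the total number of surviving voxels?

before carving: 1000 voxels (10×10×10)
  1. axis=2 (XY plane), |mask|=31  ⇒  voxels=310
  2. axis=0 (YZ plane), |mask|=73  ⇒  voxels=227

227 voxels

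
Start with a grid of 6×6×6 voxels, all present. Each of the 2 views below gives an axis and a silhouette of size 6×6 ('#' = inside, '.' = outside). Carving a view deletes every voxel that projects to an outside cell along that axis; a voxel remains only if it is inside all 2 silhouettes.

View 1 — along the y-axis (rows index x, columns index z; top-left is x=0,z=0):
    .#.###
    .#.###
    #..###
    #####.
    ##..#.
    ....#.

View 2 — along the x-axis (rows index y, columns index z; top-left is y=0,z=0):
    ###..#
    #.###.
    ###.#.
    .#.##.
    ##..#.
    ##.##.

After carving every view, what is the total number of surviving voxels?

remaining voxels: 83

start: 6×6×6 = 216 voxels
V1 y: intersect with XZ mask (21 set) -- 126 left
V2 x: intersect with YZ mask (22 set) -- 83 left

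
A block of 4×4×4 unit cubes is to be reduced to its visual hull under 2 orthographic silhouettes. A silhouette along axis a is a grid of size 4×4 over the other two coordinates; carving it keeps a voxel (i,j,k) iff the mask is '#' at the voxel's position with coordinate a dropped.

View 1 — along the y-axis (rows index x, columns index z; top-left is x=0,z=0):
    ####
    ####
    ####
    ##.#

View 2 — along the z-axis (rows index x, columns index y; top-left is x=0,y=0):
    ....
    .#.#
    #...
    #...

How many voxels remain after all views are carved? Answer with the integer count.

|visual hull| = 15

before carving: 64 voxels (4×4×4)
[1] y-view keeps 15 columns → grid now 60
[2] z-view keeps 4 columns → grid now 15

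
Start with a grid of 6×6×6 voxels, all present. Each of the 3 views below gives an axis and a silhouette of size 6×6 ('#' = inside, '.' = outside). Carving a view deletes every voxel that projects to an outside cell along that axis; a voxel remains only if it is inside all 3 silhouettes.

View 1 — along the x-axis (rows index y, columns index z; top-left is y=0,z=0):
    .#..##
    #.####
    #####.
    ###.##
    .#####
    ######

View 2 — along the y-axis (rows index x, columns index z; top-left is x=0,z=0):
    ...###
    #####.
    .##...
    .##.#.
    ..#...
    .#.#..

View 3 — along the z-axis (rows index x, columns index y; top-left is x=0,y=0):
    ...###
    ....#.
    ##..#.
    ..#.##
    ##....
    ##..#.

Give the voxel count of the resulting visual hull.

before carving: 216 voxels (6×6×6)
V1 x: intersect with YZ mask (29 set) -- 174 left
V2 y: intersect with XZ mask (16 set) -- 79 left
V3 z: intersect with XY mask (15 set) -- 30 left

|visual hull| = 30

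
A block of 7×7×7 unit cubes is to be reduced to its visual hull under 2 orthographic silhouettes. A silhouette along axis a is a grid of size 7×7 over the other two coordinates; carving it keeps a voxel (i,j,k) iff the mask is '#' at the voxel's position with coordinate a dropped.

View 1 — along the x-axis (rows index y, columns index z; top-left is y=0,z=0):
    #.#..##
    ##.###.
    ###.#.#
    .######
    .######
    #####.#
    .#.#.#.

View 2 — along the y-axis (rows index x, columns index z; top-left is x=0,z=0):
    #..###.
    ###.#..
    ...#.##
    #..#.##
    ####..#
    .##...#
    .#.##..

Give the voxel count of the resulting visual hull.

before carving: 343 voxels (7×7×7)
V1 x: intersect with YZ mask (35 set) -- 245 left
V2 y: intersect with XZ mask (26 set) -- 130 left

remaining voxels: 130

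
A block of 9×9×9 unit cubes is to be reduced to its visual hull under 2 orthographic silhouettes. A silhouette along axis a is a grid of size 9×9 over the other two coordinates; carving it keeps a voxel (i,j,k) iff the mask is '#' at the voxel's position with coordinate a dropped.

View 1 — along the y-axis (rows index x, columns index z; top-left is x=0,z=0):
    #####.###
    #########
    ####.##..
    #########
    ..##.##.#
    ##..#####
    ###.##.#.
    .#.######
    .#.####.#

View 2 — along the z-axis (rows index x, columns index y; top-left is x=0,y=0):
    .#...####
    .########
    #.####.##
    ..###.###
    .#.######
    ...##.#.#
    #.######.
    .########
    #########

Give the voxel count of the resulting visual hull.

initial block: 9^3 = 729
after view 1 [y-axis, 63 of 81 cells solid] → remaining = 567
after view 2 [z-axis, 61 of 81 cells solid] → remaining = 423

423 voxels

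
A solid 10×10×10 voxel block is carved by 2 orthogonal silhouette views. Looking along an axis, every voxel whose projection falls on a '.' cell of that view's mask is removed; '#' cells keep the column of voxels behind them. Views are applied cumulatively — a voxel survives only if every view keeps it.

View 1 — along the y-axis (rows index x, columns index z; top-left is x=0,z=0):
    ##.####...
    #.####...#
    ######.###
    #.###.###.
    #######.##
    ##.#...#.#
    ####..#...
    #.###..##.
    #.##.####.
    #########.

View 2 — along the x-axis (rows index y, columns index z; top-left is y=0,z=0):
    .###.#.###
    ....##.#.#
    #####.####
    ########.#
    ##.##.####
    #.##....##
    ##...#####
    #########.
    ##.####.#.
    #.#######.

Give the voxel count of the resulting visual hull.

start: 10×10×10 = 1000 voxels
step 1: project along y, AND mask (69/100) → |grid| = 690
step 2: project along x, AND mask (73/100) → |grid| = 507

remaining voxels: 507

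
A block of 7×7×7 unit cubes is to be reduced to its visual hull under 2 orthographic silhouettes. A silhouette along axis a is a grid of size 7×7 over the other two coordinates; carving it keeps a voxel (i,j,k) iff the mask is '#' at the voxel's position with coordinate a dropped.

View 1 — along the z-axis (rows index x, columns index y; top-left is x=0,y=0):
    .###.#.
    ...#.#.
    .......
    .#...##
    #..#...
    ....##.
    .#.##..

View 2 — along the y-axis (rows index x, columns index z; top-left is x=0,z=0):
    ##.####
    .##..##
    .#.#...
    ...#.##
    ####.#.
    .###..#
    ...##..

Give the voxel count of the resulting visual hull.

remaining voxels: 65

start: 7×7×7 = 343 voxels
step 1: project along z, AND mask (16/49) → |grid| = 112
step 2: project along y, AND mask (26/49) → |grid| = 65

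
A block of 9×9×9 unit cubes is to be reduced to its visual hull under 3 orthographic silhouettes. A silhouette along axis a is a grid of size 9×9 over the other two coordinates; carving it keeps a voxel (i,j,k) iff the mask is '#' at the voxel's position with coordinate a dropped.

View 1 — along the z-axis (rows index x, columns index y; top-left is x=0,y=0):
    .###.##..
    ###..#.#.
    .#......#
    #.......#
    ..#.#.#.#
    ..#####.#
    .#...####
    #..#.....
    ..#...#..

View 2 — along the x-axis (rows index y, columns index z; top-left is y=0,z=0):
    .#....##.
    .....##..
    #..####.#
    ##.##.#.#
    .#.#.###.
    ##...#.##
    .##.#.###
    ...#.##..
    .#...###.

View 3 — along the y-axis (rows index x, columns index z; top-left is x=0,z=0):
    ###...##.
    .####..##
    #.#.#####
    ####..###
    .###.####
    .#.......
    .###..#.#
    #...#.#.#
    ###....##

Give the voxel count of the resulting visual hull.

voxel count = 78

full grid |V| = 729
carve view 1 (along z, XY-mask fill 33/81): 297 voxels remain
carve view 2 (along x, YZ-mask fill 40/81): 151 voxels remain
carve view 3 (along y, XZ-mask fill 47/81): 78 voxels remain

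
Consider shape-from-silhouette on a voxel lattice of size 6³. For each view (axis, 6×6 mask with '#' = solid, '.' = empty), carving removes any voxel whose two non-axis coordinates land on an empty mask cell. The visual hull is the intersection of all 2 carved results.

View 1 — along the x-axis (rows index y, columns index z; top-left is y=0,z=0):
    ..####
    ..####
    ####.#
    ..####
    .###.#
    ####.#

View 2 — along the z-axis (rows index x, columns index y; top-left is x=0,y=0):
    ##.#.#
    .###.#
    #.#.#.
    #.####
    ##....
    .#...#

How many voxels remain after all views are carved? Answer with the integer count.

initial block: 6^3 = 216
carve view 1 (along x, YZ-mask fill 26/36): 156 voxels remain
carve view 2 (along z, XY-mask fill 20/36): 87 voxels remain

remaining voxels: 87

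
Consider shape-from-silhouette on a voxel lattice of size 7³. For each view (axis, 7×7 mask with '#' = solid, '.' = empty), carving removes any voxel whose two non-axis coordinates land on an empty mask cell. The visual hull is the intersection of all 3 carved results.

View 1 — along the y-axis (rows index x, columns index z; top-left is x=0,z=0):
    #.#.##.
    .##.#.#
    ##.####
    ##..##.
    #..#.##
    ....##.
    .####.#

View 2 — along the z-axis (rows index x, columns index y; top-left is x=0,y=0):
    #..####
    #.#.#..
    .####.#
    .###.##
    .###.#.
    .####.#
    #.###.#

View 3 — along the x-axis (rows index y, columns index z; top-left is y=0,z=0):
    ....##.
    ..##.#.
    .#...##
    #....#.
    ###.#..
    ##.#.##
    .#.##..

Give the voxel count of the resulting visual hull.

before carving: 343 voxels (7×7×7)
V1 y: intersect with XZ mask (29 set) -- 203 left
V2 z: intersect with XY mask (32 set) -- 133 left
V3 x: intersect with YZ mask (22 set) -- 63 left

|visual hull| = 63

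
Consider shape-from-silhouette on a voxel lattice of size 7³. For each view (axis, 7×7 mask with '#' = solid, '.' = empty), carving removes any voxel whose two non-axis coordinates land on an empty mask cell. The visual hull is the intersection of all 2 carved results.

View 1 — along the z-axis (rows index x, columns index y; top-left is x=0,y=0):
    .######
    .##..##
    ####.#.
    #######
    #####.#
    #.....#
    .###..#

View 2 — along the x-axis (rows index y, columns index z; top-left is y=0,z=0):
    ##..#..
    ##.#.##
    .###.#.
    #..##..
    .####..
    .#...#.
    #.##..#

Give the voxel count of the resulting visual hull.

voxel count = 125

before carving: 343 voxels (7×7×7)
carve view 1 (along z, XY-mask fill 34/49): 238 voxels remain
carve view 2 (along x, YZ-mask fill 25/49): 125 voxels remain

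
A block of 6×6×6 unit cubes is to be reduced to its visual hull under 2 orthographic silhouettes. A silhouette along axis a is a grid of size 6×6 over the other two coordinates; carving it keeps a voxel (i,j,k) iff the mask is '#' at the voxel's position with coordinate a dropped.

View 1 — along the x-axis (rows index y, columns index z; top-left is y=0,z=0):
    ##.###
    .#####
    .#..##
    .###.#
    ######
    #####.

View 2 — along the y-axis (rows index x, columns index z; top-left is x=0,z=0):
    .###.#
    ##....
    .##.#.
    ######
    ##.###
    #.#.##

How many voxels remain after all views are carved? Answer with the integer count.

initial block: 6^3 = 216
after view 1 [x-axis, 28 of 36 cells solid] → remaining = 168
after view 2 [y-axis, 24 of 36 cells solid] → remaining = 113

remaining voxels: 113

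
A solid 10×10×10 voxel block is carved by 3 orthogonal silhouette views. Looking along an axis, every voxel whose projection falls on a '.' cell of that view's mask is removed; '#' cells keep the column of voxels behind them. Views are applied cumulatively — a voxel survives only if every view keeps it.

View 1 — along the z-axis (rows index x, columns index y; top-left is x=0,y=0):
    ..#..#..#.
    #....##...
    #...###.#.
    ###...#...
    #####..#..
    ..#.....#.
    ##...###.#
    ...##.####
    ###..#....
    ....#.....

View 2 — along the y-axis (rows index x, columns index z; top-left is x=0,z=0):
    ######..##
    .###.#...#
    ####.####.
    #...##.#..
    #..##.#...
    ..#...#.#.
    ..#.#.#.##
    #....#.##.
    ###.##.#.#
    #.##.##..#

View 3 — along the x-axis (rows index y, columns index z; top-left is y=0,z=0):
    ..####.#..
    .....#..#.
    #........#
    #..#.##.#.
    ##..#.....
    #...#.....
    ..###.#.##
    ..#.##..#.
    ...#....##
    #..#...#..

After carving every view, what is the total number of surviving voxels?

before carving: 1000 voxels (10×10×10)
step 1: project along z, AND mask (40/100) → |grid| = 400
step 2: project along y, AND mask (54/100) → |grid| = 213
step 3: project along x, AND mask (35/100) → |grid| = 74

|visual hull| = 74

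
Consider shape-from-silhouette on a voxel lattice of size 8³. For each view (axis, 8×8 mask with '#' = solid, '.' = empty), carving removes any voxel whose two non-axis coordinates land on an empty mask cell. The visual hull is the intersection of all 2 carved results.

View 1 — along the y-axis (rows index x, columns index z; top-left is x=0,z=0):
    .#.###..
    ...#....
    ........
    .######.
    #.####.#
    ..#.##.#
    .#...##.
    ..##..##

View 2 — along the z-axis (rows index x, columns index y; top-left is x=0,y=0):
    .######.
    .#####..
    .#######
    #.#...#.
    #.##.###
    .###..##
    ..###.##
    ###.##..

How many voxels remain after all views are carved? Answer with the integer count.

138 voxels

before carving: 512 voxels (8×8×8)
step 1: project along y, AND mask (28/64) → |grid| = 224
step 2: project along z, AND mask (42/64) → |grid| = 138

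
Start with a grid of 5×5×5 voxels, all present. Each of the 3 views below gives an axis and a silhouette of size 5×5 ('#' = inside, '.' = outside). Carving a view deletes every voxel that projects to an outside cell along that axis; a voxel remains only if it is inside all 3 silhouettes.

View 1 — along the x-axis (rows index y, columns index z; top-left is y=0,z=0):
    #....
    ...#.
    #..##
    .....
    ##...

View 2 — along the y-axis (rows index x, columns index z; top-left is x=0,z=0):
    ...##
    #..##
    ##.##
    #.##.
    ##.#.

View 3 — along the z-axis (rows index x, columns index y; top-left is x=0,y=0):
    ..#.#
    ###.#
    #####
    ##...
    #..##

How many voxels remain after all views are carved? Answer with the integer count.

start: 5×5×5 = 125 voxels
step 1: project along x, AND mask (7/25) → |grid| = 35
step 2: project along y, AND mask (15/25) → |grid| = 27
step 3: project along z, AND mask (16/25) → |grid| = 20

voxel count = 20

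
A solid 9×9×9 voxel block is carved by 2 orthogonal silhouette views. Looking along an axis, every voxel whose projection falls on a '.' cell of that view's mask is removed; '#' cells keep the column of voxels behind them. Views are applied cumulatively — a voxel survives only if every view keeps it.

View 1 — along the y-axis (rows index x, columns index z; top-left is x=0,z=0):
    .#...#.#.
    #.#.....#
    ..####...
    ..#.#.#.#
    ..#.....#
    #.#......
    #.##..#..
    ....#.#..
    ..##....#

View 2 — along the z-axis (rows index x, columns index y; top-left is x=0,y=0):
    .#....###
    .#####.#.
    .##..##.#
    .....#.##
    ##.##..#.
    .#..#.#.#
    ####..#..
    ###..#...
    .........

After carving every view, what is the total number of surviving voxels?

before carving: 729 voxels (9×9×9)
carve view 1 (along y, XZ-mask fill 27/81): 243 voxels remain
carve view 2 (along z, XY-mask fill 36/81): 108 voxels remain

voxel count = 108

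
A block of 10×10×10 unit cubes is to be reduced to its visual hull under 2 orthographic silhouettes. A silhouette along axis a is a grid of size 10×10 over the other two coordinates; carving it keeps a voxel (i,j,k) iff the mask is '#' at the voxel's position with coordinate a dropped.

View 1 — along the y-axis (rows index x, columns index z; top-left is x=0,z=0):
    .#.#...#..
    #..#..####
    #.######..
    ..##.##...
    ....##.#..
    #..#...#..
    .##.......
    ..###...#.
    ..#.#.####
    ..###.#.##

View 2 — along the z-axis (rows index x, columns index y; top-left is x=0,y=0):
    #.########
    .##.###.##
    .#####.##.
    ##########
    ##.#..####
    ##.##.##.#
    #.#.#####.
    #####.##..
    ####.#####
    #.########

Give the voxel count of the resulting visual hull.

|visual hull| = 350

start: 10×10×10 = 1000 voxels
V1 y: intersect with XZ mask (44 set) -- 440 left
V2 z: intersect with XY mask (79 set) -- 350 left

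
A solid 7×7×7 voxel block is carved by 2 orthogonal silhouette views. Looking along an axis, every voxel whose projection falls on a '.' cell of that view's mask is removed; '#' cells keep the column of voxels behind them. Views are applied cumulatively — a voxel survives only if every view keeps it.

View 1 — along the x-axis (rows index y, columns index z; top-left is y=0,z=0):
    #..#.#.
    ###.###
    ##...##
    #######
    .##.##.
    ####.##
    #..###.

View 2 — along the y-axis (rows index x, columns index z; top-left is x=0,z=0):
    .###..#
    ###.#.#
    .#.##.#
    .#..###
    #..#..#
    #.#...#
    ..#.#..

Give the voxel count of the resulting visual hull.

initial block: 7^3 = 343
V1 x: intersect with YZ mask (34 set) -- 238 left
V2 y: intersect with XZ mask (25 set) -- 113 left

|visual hull| = 113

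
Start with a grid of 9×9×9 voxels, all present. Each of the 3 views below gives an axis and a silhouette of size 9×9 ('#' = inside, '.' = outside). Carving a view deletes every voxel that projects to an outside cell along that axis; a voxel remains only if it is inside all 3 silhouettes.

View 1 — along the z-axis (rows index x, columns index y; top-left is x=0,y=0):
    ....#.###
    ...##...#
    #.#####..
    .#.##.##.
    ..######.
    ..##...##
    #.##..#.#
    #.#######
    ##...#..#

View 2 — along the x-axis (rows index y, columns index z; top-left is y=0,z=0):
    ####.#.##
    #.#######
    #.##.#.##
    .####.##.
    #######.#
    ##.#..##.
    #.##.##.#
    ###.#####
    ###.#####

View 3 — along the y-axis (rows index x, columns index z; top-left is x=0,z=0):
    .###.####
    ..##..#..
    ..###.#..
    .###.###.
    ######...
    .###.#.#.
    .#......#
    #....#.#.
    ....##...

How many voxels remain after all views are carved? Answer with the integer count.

initial block: 9^3 = 729
  1. axis=2 (XY plane), |mask|=45  ⇒  voxels=405
  2. axis=0 (YZ plane), |mask|=62  ⇒  voxels=308
  3. axis=1 (XZ plane), |mask|=38  ⇒  voxels=145

remaining voxels: 145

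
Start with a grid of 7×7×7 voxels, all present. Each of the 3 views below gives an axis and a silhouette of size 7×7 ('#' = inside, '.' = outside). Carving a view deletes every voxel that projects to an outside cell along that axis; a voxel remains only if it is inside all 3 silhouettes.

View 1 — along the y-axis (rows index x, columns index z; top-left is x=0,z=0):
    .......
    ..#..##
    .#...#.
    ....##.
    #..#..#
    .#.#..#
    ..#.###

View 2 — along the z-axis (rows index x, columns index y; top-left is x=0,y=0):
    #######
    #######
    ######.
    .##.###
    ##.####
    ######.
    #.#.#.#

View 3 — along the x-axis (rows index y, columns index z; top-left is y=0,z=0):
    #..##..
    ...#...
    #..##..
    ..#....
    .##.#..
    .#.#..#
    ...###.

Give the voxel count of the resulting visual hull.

|visual hull| = 29

full grid |V| = 343
carve view 1 (along y, XZ-mask fill 17/49): 119 voxels remain
carve view 2 (along z, XY-mask fill 41/49): 95 voxels remain
carve view 3 (along x, YZ-mask fill 17/49): 29 voxels remain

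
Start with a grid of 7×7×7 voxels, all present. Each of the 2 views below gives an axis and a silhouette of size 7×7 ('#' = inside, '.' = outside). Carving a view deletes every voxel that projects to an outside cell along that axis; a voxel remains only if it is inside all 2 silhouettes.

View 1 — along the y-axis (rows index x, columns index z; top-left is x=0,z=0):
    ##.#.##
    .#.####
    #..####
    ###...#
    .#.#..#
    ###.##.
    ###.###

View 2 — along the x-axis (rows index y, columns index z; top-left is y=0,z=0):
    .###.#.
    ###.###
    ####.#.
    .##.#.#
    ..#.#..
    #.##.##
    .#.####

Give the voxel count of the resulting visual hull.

initial block: 7^3 = 343
step 1: project along y, AND mask (33/49) → |grid| = 231
step 2: project along x, AND mask (31/49) → |grid| = 144

voxel count = 144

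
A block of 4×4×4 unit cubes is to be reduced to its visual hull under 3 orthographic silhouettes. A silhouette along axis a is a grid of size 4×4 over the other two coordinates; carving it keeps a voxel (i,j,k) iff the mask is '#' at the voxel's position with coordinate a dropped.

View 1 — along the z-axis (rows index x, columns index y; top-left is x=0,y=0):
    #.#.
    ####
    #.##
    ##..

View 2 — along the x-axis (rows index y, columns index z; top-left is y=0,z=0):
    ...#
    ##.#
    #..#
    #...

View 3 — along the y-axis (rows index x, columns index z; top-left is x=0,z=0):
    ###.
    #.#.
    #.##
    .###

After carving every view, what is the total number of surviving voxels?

start: 4×4×4 = 64 voxels
carve view 1 (along z, XY-mask fill 11/16): 44 voxels remain
carve view 2 (along x, YZ-mask fill 7/16): 18 voxels remain
carve view 3 (along y, XZ-mask fill 11/16): 11 voxels remain

11 voxels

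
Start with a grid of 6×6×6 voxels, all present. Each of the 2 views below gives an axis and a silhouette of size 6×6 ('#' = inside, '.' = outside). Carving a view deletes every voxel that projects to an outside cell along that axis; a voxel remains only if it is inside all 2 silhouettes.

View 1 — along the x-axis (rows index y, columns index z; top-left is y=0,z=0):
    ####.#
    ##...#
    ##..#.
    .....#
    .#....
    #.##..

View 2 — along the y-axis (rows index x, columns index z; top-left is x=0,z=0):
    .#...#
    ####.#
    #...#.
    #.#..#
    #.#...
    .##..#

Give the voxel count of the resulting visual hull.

51 voxels

before carving: 216 voxels (6×6×6)
[1] x-view keeps 16 columns → grid now 96
[2] y-view keeps 17 columns → grid now 51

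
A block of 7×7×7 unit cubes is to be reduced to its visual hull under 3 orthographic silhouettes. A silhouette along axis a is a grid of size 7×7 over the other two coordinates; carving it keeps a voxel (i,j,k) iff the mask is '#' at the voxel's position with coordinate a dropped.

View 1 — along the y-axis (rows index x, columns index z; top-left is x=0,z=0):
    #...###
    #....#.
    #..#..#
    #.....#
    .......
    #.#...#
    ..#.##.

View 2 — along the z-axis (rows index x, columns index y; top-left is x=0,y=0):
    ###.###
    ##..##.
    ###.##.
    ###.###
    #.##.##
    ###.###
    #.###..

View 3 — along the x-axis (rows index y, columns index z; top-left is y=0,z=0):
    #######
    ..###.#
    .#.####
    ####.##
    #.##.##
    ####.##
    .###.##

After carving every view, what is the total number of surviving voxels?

remaining voxels: 68

before carving: 343 voxels (7×7×7)
[1] y-view keeps 17 columns → grid now 119
[2] z-view keeps 36 columns → grid now 89
[3] x-view keeps 38 columns → grid now 68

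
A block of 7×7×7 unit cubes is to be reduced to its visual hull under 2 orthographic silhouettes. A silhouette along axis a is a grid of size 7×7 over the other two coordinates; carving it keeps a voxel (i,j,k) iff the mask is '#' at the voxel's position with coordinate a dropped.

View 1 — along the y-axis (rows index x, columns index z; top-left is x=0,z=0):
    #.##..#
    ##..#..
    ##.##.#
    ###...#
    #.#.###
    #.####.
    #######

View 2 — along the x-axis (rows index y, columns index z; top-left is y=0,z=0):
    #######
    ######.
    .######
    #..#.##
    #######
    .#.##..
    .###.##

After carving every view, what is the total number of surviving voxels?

initial block: 7^3 = 343
carve view 1 (along y, XZ-mask fill 33/49): 231 voxels remain
carve view 2 (along x, YZ-mask fill 38/49): 173 voxels remain

remaining voxels: 173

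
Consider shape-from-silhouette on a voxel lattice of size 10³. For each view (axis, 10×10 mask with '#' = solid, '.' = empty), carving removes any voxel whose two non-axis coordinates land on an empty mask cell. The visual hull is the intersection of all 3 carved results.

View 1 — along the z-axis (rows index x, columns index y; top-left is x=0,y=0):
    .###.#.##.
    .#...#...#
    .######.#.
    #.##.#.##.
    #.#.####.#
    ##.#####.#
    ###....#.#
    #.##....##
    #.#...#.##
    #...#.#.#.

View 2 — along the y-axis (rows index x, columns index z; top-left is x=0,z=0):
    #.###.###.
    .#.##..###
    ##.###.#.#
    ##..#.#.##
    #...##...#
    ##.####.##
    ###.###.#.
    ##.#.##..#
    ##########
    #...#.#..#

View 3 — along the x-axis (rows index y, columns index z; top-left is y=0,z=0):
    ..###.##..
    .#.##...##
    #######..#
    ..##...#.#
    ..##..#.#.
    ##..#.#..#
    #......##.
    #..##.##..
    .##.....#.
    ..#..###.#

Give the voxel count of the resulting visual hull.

before carving: 1000 voxels (10×10×10)
[1] z-view keeps 56 columns → grid now 560
[2] y-view keeps 65 columns → grid now 368
[3] x-view keeps 47 columns → grid now 170

170 voxels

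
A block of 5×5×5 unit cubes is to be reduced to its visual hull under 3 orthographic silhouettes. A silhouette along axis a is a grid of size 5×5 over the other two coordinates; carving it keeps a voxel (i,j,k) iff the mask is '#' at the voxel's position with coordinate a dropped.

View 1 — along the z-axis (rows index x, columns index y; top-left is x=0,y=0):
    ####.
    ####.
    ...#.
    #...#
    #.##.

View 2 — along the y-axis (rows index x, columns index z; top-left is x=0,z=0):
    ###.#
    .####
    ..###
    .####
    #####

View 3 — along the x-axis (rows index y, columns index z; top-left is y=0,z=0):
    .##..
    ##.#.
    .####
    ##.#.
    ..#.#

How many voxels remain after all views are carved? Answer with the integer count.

33 voxels

full grid |V| = 125
carve view 1 (along z, XY-mask fill 14/25): 70 voxels remain
carve view 2 (along y, XZ-mask fill 20/25): 58 voxels remain
carve view 3 (along x, YZ-mask fill 14/25): 33 voxels remain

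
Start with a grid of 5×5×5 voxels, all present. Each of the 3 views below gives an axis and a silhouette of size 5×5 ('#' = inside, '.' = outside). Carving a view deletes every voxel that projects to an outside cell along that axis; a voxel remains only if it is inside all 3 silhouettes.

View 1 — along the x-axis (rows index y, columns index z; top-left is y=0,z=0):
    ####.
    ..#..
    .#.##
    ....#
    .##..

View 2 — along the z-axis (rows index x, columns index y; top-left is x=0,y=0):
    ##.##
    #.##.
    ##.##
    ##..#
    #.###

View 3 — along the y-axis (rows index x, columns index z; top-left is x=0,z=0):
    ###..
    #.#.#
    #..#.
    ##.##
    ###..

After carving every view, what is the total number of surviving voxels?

start: 5×5×5 = 125 voxels
carve view 1 (along x, YZ-mask fill 11/25): 55 voxels remain
carve view 2 (along z, XY-mask fill 18/25): 41 voxels remain
carve view 3 (along y, XZ-mask fill 15/25): 22 voxels remain

remaining voxels: 22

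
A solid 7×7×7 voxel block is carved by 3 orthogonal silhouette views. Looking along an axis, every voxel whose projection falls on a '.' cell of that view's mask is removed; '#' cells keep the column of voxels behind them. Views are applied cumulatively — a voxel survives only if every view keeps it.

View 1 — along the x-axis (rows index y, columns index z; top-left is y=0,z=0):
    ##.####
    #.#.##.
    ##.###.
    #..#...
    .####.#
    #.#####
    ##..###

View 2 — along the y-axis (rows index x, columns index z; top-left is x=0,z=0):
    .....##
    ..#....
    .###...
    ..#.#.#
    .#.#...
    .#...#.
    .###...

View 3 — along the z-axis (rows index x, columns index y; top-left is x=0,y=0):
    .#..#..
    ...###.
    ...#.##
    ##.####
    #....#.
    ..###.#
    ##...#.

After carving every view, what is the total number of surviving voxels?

start: 7×7×7 = 343 voxels
after view 1 [x-axis, 33 of 49 cells solid] → remaining = 231
after view 2 [y-axis, 16 of 49 cells solid] → remaining = 67
after view 3 [z-axis, 23 of 49 cells solid] → remaining = 33

33 voxels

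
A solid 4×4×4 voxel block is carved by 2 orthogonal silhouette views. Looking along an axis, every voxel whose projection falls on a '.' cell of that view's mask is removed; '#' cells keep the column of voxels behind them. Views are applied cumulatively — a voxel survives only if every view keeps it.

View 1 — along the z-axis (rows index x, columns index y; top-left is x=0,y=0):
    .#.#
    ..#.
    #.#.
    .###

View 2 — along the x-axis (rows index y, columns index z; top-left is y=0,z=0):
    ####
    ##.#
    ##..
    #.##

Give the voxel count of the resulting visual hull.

before carving: 64 voxels (4×4×4)
carve view 1 (along z, XY-mask fill 8/16): 32 voxels remain
carve view 2 (along x, YZ-mask fill 12/16): 22 voxels remain

remaining voxels: 22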